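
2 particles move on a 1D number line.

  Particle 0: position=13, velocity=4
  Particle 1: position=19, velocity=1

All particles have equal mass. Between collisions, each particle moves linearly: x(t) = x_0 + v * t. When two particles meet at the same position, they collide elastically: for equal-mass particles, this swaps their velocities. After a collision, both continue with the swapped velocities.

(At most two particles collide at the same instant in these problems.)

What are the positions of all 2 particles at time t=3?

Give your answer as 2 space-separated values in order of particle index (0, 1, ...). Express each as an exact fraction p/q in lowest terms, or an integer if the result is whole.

Collision at t=2: particles 0 and 1 swap velocities; positions: p0=21 p1=21; velocities now: v0=1 v1=4
Advance to t=3 (no further collisions before then); velocities: v0=1 v1=4; positions = 22 25

Answer: 22 25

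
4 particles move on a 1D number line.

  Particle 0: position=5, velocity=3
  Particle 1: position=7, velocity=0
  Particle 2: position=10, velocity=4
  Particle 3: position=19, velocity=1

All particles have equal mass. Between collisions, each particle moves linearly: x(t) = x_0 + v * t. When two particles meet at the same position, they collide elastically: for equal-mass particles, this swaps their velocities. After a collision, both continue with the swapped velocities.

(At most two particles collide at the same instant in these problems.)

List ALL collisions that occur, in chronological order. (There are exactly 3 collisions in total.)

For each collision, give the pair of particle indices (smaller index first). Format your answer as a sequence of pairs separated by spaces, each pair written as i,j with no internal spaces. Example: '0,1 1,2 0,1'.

Collision at t=2/3: particles 0 and 1 swap velocities; positions: p0=7 p1=7 p2=38/3 p3=59/3; velocities now: v0=0 v1=3 v2=4 v3=1
Collision at t=3: particles 2 and 3 swap velocities; positions: p0=7 p1=14 p2=22 p3=22; velocities now: v0=0 v1=3 v2=1 v3=4
Collision at t=7: particles 1 and 2 swap velocities; positions: p0=7 p1=26 p2=26 p3=38; velocities now: v0=0 v1=1 v2=3 v3=4

Answer: 0,1 2,3 1,2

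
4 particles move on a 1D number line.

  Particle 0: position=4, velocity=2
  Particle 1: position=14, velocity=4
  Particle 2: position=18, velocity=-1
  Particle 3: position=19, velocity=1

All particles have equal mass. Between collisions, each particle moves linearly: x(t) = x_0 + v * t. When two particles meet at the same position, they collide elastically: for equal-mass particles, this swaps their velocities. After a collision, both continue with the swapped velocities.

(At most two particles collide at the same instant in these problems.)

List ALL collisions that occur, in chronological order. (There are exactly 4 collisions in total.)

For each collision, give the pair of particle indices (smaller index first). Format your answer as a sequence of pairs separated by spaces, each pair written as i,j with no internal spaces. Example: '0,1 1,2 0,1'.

Collision at t=4/5: particles 1 and 2 swap velocities; positions: p0=28/5 p1=86/5 p2=86/5 p3=99/5; velocities now: v0=2 v1=-1 v2=4 v3=1
Collision at t=5/3: particles 2 and 3 swap velocities; positions: p0=22/3 p1=49/3 p2=62/3 p3=62/3; velocities now: v0=2 v1=-1 v2=1 v3=4
Collision at t=14/3: particles 0 and 1 swap velocities; positions: p0=40/3 p1=40/3 p2=71/3 p3=98/3; velocities now: v0=-1 v1=2 v2=1 v3=4
Collision at t=15: particles 1 and 2 swap velocities; positions: p0=3 p1=34 p2=34 p3=74; velocities now: v0=-1 v1=1 v2=2 v3=4

Answer: 1,2 2,3 0,1 1,2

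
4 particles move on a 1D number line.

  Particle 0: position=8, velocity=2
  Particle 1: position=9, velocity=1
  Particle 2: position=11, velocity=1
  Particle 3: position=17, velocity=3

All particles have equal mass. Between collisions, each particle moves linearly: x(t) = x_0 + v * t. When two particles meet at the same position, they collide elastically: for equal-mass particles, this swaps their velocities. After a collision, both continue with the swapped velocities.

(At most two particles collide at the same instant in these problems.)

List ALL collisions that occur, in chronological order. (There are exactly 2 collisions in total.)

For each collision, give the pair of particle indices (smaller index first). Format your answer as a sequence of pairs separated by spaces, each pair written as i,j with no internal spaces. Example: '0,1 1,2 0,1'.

Answer: 0,1 1,2

Derivation:
Collision at t=1: particles 0 and 1 swap velocities; positions: p0=10 p1=10 p2=12 p3=20; velocities now: v0=1 v1=2 v2=1 v3=3
Collision at t=3: particles 1 and 2 swap velocities; positions: p0=12 p1=14 p2=14 p3=26; velocities now: v0=1 v1=1 v2=2 v3=3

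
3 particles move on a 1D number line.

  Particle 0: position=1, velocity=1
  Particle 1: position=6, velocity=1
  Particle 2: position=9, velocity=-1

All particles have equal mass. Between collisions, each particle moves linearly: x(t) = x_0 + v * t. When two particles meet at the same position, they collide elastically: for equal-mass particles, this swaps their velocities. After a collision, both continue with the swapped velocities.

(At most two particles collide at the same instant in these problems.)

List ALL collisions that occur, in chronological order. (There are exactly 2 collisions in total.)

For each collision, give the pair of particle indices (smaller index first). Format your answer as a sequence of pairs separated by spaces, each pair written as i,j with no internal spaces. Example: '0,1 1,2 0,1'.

Answer: 1,2 0,1

Derivation:
Collision at t=3/2: particles 1 and 2 swap velocities; positions: p0=5/2 p1=15/2 p2=15/2; velocities now: v0=1 v1=-1 v2=1
Collision at t=4: particles 0 and 1 swap velocities; positions: p0=5 p1=5 p2=10; velocities now: v0=-1 v1=1 v2=1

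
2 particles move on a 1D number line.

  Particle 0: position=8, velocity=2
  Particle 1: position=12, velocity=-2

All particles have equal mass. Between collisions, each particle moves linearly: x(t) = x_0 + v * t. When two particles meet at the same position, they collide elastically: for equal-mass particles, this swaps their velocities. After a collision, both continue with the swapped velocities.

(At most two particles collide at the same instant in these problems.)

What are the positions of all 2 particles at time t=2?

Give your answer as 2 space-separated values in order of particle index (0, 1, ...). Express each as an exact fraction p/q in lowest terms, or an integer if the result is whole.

Answer: 8 12

Derivation:
Collision at t=1: particles 0 and 1 swap velocities; positions: p0=10 p1=10; velocities now: v0=-2 v1=2
Advance to t=2 (no further collisions before then); velocities: v0=-2 v1=2; positions = 8 12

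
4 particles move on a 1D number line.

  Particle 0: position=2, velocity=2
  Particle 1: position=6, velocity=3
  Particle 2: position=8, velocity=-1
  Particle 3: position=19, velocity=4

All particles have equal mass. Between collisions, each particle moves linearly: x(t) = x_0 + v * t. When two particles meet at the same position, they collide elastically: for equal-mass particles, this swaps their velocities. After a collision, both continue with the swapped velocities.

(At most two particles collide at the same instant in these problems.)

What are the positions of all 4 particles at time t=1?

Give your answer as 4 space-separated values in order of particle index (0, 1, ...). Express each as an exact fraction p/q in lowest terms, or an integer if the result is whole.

Collision at t=1/2: particles 1 and 2 swap velocities; positions: p0=3 p1=15/2 p2=15/2 p3=21; velocities now: v0=2 v1=-1 v2=3 v3=4
Advance to t=1 (no further collisions before then); velocities: v0=2 v1=-1 v2=3 v3=4; positions = 4 7 9 23

Answer: 4 7 9 23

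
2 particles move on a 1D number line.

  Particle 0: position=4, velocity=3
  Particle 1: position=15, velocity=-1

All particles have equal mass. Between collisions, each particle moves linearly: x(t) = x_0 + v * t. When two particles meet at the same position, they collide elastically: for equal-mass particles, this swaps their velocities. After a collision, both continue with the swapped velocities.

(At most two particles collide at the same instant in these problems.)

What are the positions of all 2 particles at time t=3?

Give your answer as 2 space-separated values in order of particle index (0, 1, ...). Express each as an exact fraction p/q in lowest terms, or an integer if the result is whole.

Collision at t=11/4: particles 0 and 1 swap velocities; positions: p0=49/4 p1=49/4; velocities now: v0=-1 v1=3
Advance to t=3 (no further collisions before then); velocities: v0=-1 v1=3; positions = 12 13

Answer: 12 13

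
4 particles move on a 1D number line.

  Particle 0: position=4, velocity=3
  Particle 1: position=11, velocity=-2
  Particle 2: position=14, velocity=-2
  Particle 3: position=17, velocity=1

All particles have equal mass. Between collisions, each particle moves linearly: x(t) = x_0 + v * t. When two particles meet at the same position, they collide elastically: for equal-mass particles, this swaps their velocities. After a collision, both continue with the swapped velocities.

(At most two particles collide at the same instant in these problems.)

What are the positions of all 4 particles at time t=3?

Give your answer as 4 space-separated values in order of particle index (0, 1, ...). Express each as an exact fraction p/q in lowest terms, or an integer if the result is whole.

Collision at t=7/5: particles 0 and 1 swap velocities; positions: p0=41/5 p1=41/5 p2=56/5 p3=92/5; velocities now: v0=-2 v1=3 v2=-2 v3=1
Collision at t=2: particles 1 and 2 swap velocities; positions: p0=7 p1=10 p2=10 p3=19; velocities now: v0=-2 v1=-2 v2=3 v3=1
Advance to t=3 (no further collisions before then); velocities: v0=-2 v1=-2 v2=3 v3=1; positions = 5 8 13 20

Answer: 5 8 13 20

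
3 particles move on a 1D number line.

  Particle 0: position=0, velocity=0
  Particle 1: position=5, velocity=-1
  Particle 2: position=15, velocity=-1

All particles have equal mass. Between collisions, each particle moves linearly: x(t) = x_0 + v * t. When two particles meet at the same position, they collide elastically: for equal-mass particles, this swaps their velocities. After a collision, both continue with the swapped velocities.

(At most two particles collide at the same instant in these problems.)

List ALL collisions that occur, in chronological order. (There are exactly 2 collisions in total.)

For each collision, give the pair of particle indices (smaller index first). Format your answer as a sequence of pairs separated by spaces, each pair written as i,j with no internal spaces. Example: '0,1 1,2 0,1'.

Answer: 0,1 1,2

Derivation:
Collision at t=5: particles 0 and 1 swap velocities; positions: p0=0 p1=0 p2=10; velocities now: v0=-1 v1=0 v2=-1
Collision at t=15: particles 1 and 2 swap velocities; positions: p0=-10 p1=0 p2=0; velocities now: v0=-1 v1=-1 v2=0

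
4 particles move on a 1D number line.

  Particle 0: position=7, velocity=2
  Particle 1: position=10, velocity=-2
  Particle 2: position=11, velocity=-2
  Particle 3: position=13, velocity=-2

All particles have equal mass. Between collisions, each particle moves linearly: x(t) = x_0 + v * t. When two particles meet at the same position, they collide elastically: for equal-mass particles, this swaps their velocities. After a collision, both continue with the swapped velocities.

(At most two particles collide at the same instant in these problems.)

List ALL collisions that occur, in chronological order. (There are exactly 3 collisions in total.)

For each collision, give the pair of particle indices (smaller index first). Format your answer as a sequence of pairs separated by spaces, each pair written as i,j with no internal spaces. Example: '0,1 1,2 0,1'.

Answer: 0,1 1,2 2,3

Derivation:
Collision at t=3/4: particles 0 and 1 swap velocities; positions: p0=17/2 p1=17/2 p2=19/2 p3=23/2; velocities now: v0=-2 v1=2 v2=-2 v3=-2
Collision at t=1: particles 1 and 2 swap velocities; positions: p0=8 p1=9 p2=9 p3=11; velocities now: v0=-2 v1=-2 v2=2 v3=-2
Collision at t=3/2: particles 2 and 3 swap velocities; positions: p0=7 p1=8 p2=10 p3=10; velocities now: v0=-2 v1=-2 v2=-2 v3=2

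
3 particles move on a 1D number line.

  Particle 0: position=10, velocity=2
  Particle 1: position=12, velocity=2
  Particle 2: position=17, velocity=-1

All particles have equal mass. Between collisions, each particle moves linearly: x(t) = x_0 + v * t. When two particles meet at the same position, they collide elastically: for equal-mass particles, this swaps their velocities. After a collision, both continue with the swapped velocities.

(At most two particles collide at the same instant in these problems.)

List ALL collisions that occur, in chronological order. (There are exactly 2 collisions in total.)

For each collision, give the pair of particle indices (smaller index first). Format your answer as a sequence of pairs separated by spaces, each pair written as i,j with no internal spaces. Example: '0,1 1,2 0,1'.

Answer: 1,2 0,1

Derivation:
Collision at t=5/3: particles 1 and 2 swap velocities; positions: p0=40/3 p1=46/3 p2=46/3; velocities now: v0=2 v1=-1 v2=2
Collision at t=7/3: particles 0 and 1 swap velocities; positions: p0=44/3 p1=44/3 p2=50/3; velocities now: v0=-1 v1=2 v2=2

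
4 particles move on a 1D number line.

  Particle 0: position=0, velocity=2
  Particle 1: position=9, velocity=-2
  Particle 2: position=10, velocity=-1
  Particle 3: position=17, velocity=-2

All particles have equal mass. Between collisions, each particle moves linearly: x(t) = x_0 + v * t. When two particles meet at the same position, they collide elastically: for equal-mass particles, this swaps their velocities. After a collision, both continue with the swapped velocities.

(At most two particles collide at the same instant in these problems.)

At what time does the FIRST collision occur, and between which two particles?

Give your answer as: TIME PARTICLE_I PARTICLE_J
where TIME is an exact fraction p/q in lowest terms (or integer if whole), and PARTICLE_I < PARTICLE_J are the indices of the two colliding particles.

Pair (0,1): pos 0,9 vel 2,-2 -> gap=9, closing at 4/unit, collide at t=9/4
Pair (1,2): pos 9,10 vel -2,-1 -> not approaching (rel speed -1 <= 0)
Pair (2,3): pos 10,17 vel -1,-2 -> gap=7, closing at 1/unit, collide at t=7
Earliest collision: t=9/4 between 0 and 1

Answer: 9/4 0 1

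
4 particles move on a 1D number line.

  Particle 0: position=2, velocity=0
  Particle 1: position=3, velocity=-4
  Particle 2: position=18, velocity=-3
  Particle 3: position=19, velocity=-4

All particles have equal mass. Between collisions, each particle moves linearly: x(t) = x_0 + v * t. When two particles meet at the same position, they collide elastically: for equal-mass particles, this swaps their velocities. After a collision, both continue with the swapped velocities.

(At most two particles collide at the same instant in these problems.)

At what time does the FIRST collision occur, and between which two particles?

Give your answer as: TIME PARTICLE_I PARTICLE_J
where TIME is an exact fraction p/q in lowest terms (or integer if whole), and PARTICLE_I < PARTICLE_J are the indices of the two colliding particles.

Answer: 1/4 0 1

Derivation:
Pair (0,1): pos 2,3 vel 0,-4 -> gap=1, closing at 4/unit, collide at t=1/4
Pair (1,2): pos 3,18 vel -4,-3 -> not approaching (rel speed -1 <= 0)
Pair (2,3): pos 18,19 vel -3,-4 -> gap=1, closing at 1/unit, collide at t=1
Earliest collision: t=1/4 between 0 and 1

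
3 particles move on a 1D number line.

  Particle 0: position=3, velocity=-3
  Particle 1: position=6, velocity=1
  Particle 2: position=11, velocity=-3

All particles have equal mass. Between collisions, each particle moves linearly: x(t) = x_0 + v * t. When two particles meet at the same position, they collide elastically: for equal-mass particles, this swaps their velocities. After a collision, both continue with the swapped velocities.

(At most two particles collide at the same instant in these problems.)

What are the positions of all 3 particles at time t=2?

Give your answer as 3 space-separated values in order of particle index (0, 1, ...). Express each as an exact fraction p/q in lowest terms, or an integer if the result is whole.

Answer: -3 5 8

Derivation:
Collision at t=5/4: particles 1 and 2 swap velocities; positions: p0=-3/4 p1=29/4 p2=29/4; velocities now: v0=-3 v1=-3 v2=1
Advance to t=2 (no further collisions before then); velocities: v0=-3 v1=-3 v2=1; positions = -3 5 8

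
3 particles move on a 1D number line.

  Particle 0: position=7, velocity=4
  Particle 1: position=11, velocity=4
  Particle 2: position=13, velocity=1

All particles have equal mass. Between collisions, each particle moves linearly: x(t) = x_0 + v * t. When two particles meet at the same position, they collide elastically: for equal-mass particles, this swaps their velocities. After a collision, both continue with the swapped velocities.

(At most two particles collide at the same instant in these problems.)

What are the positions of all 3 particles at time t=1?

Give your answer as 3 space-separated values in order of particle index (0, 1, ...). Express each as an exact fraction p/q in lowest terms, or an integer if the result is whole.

Answer: 11 14 15

Derivation:
Collision at t=2/3: particles 1 and 2 swap velocities; positions: p0=29/3 p1=41/3 p2=41/3; velocities now: v0=4 v1=1 v2=4
Advance to t=1 (no further collisions before then); velocities: v0=4 v1=1 v2=4; positions = 11 14 15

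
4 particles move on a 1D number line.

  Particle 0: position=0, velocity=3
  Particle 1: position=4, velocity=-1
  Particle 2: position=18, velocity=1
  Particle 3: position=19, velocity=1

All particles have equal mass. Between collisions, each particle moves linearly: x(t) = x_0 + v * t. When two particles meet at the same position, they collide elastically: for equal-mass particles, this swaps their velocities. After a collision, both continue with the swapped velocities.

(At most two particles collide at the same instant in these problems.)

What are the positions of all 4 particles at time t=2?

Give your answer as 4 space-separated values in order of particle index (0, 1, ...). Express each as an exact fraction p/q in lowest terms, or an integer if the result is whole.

Collision at t=1: particles 0 and 1 swap velocities; positions: p0=3 p1=3 p2=19 p3=20; velocities now: v0=-1 v1=3 v2=1 v3=1
Advance to t=2 (no further collisions before then); velocities: v0=-1 v1=3 v2=1 v3=1; positions = 2 6 20 21

Answer: 2 6 20 21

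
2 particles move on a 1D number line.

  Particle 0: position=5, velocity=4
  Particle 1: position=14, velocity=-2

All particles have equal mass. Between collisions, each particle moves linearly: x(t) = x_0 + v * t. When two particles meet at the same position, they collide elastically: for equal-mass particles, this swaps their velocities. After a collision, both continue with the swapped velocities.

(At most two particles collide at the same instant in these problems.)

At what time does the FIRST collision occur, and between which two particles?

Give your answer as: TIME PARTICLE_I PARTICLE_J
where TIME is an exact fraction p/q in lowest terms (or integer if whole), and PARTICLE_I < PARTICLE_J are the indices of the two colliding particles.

Pair (0,1): pos 5,14 vel 4,-2 -> gap=9, closing at 6/unit, collide at t=3/2
Earliest collision: t=3/2 between 0 and 1

Answer: 3/2 0 1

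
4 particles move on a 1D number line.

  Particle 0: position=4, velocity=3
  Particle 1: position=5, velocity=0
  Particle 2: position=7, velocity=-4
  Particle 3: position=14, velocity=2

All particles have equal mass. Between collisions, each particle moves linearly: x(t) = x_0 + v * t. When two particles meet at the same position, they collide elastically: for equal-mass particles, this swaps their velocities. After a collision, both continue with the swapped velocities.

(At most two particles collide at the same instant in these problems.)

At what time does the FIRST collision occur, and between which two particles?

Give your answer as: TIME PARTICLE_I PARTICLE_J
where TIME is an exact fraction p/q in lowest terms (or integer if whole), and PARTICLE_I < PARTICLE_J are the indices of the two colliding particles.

Pair (0,1): pos 4,5 vel 3,0 -> gap=1, closing at 3/unit, collide at t=1/3
Pair (1,2): pos 5,7 vel 0,-4 -> gap=2, closing at 4/unit, collide at t=1/2
Pair (2,3): pos 7,14 vel -4,2 -> not approaching (rel speed -6 <= 0)
Earliest collision: t=1/3 between 0 and 1

Answer: 1/3 0 1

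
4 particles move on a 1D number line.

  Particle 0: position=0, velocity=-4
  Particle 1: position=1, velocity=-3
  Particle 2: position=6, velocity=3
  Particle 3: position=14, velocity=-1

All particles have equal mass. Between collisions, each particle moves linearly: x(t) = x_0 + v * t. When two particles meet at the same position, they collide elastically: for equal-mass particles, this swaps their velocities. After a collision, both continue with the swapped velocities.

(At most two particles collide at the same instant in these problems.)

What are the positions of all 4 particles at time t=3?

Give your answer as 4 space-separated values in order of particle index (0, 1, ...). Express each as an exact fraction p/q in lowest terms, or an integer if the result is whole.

Answer: -12 -8 11 15

Derivation:
Collision at t=2: particles 2 and 3 swap velocities; positions: p0=-8 p1=-5 p2=12 p3=12; velocities now: v0=-4 v1=-3 v2=-1 v3=3
Advance to t=3 (no further collisions before then); velocities: v0=-4 v1=-3 v2=-1 v3=3; positions = -12 -8 11 15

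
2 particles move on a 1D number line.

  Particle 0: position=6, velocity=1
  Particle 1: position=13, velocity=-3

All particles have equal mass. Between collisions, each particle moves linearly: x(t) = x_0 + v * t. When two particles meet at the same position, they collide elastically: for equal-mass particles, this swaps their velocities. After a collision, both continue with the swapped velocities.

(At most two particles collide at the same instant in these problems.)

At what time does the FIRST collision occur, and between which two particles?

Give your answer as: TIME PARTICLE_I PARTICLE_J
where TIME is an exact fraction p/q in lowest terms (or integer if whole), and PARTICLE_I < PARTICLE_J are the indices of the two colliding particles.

Pair (0,1): pos 6,13 vel 1,-3 -> gap=7, closing at 4/unit, collide at t=7/4
Earliest collision: t=7/4 between 0 and 1

Answer: 7/4 0 1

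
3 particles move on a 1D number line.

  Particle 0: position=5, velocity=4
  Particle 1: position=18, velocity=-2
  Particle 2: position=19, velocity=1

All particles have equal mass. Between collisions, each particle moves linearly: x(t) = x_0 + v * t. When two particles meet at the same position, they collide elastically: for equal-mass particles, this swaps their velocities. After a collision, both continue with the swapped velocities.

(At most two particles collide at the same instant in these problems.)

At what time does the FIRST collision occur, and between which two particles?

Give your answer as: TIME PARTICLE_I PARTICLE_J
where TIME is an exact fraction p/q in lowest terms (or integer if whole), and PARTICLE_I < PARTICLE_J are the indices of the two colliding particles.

Pair (0,1): pos 5,18 vel 4,-2 -> gap=13, closing at 6/unit, collide at t=13/6
Pair (1,2): pos 18,19 vel -2,1 -> not approaching (rel speed -3 <= 0)
Earliest collision: t=13/6 between 0 and 1

Answer: 13/6 0 1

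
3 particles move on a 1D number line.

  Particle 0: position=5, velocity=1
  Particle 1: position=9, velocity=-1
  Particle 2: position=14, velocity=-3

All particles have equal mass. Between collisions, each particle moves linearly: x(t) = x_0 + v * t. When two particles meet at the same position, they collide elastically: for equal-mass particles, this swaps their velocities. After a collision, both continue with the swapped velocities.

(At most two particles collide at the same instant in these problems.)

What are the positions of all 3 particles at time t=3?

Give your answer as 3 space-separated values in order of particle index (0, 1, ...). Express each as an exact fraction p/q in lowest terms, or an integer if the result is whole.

Collision at t=2: particles 0 and 1 swap velocities; positions: p0=7 p1=7 p2=8; velocities now: v0=-1 v1=1 v2=-3
Collision at t=9/4: particles 1 and 2 swap velocities; positions: p0=27/4 p1=29/4 p2=29/4; velocities now: v0=-1 v1=-3 v2=1
Collision at t=5/2: particles 0 and 1 swap velocities; positions: p0=13/2 p1=13/2 p2=15/2; velocities now: v0=-3 v1=-1 v2=1
Advance to t=3 (no further collisions before then); velocities: v0=-3 v1=-1 v2=1; positions = 5 6 8

Answer: 5 6 8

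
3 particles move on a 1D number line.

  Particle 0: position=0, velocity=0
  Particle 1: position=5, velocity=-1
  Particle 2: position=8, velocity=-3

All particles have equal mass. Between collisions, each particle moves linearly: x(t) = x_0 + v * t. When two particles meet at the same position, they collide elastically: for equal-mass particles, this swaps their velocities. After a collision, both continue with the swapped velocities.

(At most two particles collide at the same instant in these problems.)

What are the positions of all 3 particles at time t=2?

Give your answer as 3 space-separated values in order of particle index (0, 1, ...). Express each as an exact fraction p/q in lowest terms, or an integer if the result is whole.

Answer: 0 2 3

Derivation:
Collision at t=3/2: particles 1 and 2 swap velocities; positions: p0=0 p1=7/2 p2=7/2; velocities now: v0=0 v1=-3 v2=-1
Advance to t=2 (no further collisions before then); velocities: v0=0 v1=-3 v2=-1; positions = 0 2 3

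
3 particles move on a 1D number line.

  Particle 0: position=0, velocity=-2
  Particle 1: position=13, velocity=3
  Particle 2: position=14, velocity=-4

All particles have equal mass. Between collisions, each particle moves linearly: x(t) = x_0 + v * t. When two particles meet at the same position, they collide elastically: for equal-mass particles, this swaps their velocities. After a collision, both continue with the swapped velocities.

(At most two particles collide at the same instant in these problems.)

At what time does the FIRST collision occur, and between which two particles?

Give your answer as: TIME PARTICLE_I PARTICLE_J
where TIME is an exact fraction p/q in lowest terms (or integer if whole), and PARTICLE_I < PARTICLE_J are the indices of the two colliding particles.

Answer: 1/7 1 2

Derivation:
Pair (0,1): pos 0,13 vel -2,3 -> not approaching (rel speed -5 <= 0)
Pair (1,2): pos 13,14 vel 3,-4 -> gap=1, closing at 7/unit, collide at t=1/7
Earliest collision: t=1/7 between 1 and 2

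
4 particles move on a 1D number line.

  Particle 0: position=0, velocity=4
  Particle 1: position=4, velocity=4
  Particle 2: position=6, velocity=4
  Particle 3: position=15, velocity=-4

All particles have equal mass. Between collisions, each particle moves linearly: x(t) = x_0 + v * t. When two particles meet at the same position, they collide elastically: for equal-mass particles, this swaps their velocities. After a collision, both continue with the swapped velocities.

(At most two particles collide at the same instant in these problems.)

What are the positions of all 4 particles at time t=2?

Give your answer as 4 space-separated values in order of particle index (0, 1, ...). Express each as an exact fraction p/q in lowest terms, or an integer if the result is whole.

Answer: 7 8 12 14

Derivation:
Collision at t=9/8: particles 2 and 3 swap velocities; positions: p0=9/2 p1=17/2 p2=21/2 p3=21/2; velocities now: v0=4 v1=4 v2=-4 v3=4
Collision at t=11/8: particles 1 and 2 swap velocities; positions: p0=11/2 p1=19/2 p2=19/2 p3=23/2; velocities now: v0=4 v1=-4 v2=4 v3=4
Collision at t=15/8: particles 0 and 1 swap velocities; positions: p0=15/2 p1=15/2 p2=23/2 p3=27/2; velocities now: v0=-4 v1=4 v2=4 v3=4
Advance to t=2 (no further collisions before then); velocities: v0=-4 v1=4 v2=4 v3=4; positions = 7 8 12 14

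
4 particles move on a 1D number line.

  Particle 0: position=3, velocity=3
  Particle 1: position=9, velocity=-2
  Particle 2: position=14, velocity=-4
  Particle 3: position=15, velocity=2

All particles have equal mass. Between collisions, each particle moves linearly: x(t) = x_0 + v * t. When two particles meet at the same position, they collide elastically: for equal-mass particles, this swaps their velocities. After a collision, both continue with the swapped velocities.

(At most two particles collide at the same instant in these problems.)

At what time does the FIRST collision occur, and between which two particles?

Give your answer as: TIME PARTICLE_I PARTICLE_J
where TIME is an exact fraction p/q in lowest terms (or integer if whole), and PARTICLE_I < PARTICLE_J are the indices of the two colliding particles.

Pair (0,1): pos 3,9 vel 3,-2 -> gap=6, closing at 5/unit, collide at t=6/5
Pair (1,2): pos 9,14 vel -2,-4 -> gap=5, closing at 2/unit, collide at t=5/2
Pair (2,3): pos 14,15 vel -4,2 -> not approaching (rel speed -6 <= 0)
Earliest collision: t=6/5 between 0 and 1

Answer: 6/5 0 1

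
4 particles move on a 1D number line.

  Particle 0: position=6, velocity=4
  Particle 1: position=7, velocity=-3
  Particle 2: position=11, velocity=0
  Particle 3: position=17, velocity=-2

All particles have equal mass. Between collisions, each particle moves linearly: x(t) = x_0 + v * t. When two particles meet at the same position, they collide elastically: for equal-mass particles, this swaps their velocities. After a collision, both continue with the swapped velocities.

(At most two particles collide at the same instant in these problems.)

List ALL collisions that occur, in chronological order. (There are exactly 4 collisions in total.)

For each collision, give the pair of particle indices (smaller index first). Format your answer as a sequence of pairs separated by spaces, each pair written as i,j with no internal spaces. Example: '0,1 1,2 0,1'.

Answer: 0,1 1,2 2,3 1,2

Derivation:
Collision at t=1/7: particles 0 and 1 swap velocities; positions: p0=46/7 p1=46/7 p2=11 p3=117/7; velocities now: v0=-3 v1=4 v2=0 v3=-2
Collision at t=5/4: particles 1 and 2 swap velocities; positions: p0=13/4 p1=11 p2=11 p3=29/2; velocities now: v0=-3 v1=0 v2=4 v3=-2
Collision at t=11/6: particles 2 and 3 swap velocities; positions: p0=3/2 p1=11 p2=40/3 p3=40/3; velocities now: v0=-3 v1=0 v2=-2 v3=4
Collision at t=3: particles 1 and 2 swap velocities; positions: p0=-2 p1=11 p2=11 p3=18; velocities now: v0=-3 v1=-2 v2=0 v3=4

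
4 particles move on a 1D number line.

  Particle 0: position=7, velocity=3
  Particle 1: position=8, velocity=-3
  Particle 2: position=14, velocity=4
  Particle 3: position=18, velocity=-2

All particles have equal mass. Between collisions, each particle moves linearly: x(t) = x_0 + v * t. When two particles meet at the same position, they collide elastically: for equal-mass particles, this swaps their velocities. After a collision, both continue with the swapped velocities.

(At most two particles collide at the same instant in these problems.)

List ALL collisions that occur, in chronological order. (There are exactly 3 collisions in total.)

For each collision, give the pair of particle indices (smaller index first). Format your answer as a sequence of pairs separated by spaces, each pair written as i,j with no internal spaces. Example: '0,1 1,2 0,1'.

Collision at t=1/6: particles 0 and 1 swap velocities; positions: p0=15/2 p1=15/2 p2=44/3 p3=53/3; velocities now: v0=-3 v1=3 v2=4 v3=-2
Collision at t=2/3: particles 2 and 3 swap velocities; positions: p0=6 p1=9 p2=50/3 p3=50/3; velocities now: v0=-3 v1=3 v2=-2 v3=4
Collision at t=11/5: particles 1 and 2 swap velocities; positions: p0=7/5 p1=68/5 p2=68/5 p3=114/5; velocities now: v0=-3 v1=-2 v2=3 v3=4

Answer: 0,1 2,3 1,2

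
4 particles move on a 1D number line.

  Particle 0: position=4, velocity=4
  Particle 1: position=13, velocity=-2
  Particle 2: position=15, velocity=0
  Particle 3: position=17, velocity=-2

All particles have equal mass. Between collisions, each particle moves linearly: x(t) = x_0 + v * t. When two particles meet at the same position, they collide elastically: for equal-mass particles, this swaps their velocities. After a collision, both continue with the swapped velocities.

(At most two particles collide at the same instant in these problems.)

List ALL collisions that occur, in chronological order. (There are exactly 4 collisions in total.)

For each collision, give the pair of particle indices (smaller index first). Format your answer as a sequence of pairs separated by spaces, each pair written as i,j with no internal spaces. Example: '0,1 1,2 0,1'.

Collision at t=1: particles 2 and 3 swap velocities; positions: p0=8 p1=11 p2=15 p3=15; velocities now: v0=4 v1=-2 v2=-2 v3=0
Collision at t=3/2: particles 0 and 1 swap velocities; positions: p0=10 p1=10 p2=14 p3=15; velocities now: v0=-2 v1=4 v2=-2 v3=0
Collision at t=13/6: particles 1 and 2 swap velocities; positions: p0=26/3 p1=38/3 p2=38/3 p3=15; velocities now: v0=-2 v1=-2 v2=4 v3=0
Collision at t=11/4: particles 2 and 3 swap velocities; positions: p0=15/2 p1=23/2 p2=15 p3=15; velocities now: v0=-2 v1=-2 v2=0 v3=4

Answer: 2,3 0,1 1,2 2,3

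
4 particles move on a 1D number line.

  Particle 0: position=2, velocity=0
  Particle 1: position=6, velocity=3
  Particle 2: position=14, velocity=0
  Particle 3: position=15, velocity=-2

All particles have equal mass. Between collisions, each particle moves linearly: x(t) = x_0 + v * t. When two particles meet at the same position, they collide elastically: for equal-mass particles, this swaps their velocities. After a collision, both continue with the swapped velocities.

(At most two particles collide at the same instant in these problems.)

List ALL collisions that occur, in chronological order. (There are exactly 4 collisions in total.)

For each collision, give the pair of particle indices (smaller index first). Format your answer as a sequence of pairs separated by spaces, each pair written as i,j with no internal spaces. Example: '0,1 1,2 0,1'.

Answer: 2,3 1,2 2,3 0,1

Derivation:
Collision at t=1/2: particles 2 and 3 swap velocities; positions: p0=2 p1=15/2 p2=14 p3=14; velocities now: v0=0 v1=3 v2=-2 v3=0
Collision at t=9/5: particles 1 and 2 swap velocities; positions: p0=2 p1=57/5 p2=57/5 p3=14; velocities now: v0=0 v1=-2 v2=3 v3=0
Collision at t=8/3: particles 2 and 3 swap velocities; positions: p0=2 p1=29/3 p2=14 p3=14; velocities now: v0=0 v1=-2 v2=0 v3=3
Collision at t=13/2: particles 0 and 1 swap velocities; positions: p0=2 p1=2 p2=14 p3=51/2; velocities now: v0=-2 v1=0 v2=0 v3=3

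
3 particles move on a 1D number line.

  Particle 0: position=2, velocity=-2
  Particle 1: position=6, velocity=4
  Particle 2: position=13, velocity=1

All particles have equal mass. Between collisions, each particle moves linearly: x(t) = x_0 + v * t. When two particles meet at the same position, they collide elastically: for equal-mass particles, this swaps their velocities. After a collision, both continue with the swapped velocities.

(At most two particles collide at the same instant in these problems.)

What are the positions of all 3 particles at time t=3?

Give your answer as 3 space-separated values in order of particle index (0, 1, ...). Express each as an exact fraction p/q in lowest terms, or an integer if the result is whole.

Answer: -4 16 18

Derivation:
Collision at t=7/3: particles 1 and 2 swap velocities; positions: p0=-8/3 p1=46/3 p2=46/3; velocities now: v0=-2 v1=1 v2=4
Advance to t=3 (no further collisions before then); velocities: v0=-2 v1=1 v2=4; positions = -4 16 18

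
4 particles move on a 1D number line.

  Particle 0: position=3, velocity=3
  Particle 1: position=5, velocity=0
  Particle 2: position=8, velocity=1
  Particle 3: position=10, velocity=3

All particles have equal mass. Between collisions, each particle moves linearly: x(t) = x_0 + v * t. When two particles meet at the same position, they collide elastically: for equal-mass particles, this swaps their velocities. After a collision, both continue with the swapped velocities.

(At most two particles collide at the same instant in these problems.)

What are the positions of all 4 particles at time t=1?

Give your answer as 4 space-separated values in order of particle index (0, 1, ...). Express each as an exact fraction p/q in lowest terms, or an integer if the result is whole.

Answer: 5 6 9 13

Derivation:
Collision at t=2/3: particles 0 and 1 swap velocities; positions: p0=5 p1=5 p2=26/3 p3=12; velocities now: v0=0 v1=3 v2=1 v3=3
Advance to t=1 (no further collisions before then); velocities: v0=0 v1=3 v2=1 v3=3; positions = 5 6 9 13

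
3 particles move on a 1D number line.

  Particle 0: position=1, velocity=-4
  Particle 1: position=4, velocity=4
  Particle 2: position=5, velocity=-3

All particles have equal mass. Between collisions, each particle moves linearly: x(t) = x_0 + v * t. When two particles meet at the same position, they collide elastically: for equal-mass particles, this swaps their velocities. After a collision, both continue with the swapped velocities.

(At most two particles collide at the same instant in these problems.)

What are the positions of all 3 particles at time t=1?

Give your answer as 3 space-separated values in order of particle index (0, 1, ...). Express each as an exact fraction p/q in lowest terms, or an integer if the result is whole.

Collision at t=1/7: particles 1 and 2 swap velocities; positions: p0=3/7 p1=32/7 p2=32/7; velocities now: v0=-4 v1=-3 v2=4
Advance to t=1 (no further collisions before then); velocities: v0=-4 v1=-3 v2=4; positions = -3 2 8

Answer: -3 2 8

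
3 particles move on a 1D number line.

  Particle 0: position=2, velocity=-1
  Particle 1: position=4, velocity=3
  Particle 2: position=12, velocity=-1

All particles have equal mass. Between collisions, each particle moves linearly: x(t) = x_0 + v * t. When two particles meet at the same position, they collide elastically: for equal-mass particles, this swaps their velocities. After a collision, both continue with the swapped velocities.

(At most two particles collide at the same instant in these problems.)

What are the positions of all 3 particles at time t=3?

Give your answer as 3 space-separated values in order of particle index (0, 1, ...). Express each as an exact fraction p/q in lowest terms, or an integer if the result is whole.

Answer: -1 9 13

Derivation:
Collision at t=2: particles 1 and 2 swap velocities; positions: p0=0 p1=10 p2=10; velocities now: v0=-1 v1=-1 v2=3
Advance to t=3 (no further collisions before then); velocities: v0=-1 v1=-1 v2=3; positions = -1 9 13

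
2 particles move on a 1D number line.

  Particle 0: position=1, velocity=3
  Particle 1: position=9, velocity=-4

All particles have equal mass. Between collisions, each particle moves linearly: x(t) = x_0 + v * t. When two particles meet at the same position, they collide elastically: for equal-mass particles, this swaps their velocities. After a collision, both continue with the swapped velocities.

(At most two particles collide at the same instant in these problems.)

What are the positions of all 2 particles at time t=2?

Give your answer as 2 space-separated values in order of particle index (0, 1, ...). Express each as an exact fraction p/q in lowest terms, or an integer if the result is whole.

Answer: 1 7

Derivation:
Collision at t=8/7: particles 0 and 1 swap velocities; positions: p0=31/7 p1=31/7; velocities now: v0=-4 v1=3
Advance to t=2 (no further collisions before then); velocities: v0=-4 v1=3; positions = 1 7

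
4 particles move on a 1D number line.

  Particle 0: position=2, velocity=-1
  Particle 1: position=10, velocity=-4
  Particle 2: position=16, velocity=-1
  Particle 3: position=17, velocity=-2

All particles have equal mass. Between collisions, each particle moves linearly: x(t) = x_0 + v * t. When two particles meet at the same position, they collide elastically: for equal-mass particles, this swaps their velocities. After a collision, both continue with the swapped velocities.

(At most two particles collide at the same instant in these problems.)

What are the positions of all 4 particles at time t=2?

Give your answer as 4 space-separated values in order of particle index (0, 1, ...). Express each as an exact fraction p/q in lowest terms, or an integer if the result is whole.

Answer: 0 2 13 14

Derivation:
Collision at t=1: particles 2 and 3 swap velocities; positions: p0=1 p1=6 p2=15 p3=15; velocities now: v0=-1 v1=-4 v2=-2 v3=-1
Advance to t=2 (no further collisions before then); velocities: v0=-1 v1=-4 v2=-2 v3=-1; positions = 0 2 13 14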